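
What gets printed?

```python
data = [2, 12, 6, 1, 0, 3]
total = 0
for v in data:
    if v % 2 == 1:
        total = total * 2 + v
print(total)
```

5

v=2: not odd
v=12: not odd
v=6: not odd
v=1: odd, total = 0*2+1 = 1
v=0: not odd
v=3: odd, total = 1*2+3 = 5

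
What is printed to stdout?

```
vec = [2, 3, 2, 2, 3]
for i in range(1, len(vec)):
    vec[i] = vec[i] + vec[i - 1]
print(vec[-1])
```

i=1: vec[1] = 3+2 = 5 → [2, 5, 2, 2, 3]
i=2: vec[2] = 2+5 = 7 → [2, 5, 7, 2, 3]
i=3: vec[3] = 2+7 = 9 → [2, 5, 7, 9, 3]
i=4: vec[4] = 3+9 = 12 → [2, 5, 7, 9, 12]

12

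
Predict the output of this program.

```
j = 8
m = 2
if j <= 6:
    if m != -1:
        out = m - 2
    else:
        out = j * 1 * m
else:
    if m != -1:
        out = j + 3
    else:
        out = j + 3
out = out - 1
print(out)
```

10

j=8, m=2
j <= 6 is False; m != -1 is True
→ out = j + 3 = 11
out = 11-1 = 10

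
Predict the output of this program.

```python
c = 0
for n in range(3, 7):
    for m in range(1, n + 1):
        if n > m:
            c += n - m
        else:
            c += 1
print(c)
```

n=3,m=1: 3>1, c = 0+2 = 2
n=3,m=2: 3>2, c = 2+1 = 3
n=3,m=3: not 3>3, c = 3+1 = 4
n=4,m=1: 4>1, c = 4+3 = 7
n=4,m=2: 4>2, c = 7+2 = 9
n=4,m=3: 4>3, c = 9+1 = 10
n=4,m=4: not 4>4, c = 10+1 = 11
n=5,m=1: 5>1, c = 11+4 = 15
n=5,m=2: 5>2, c = 15+3 = 18
n=5,m=3: 5>3, c = 18+2 = 20
n=5,m=4: 5>4, c = 20+1 = 21
n=5,m=5: not 5>5, c = 21+1 = 22
n=6,m=1: 6>1, c = 22+5 = 27
n=6,m=2: 6>2, c = 27+4 = 31
n=6,m=3: 6>3, c = 31+3 = 34
n=6,m=4: 6>4, c = 34+2 = 36
n=6,m=5: 6>5, c = 36+1 = 37
n=6,m=6: not 6>6, c = 37+1 = 38

38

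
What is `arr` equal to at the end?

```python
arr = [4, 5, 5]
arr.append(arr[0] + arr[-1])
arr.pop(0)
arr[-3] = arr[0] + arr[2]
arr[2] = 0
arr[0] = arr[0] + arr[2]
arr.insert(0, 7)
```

[7, 14, 5, 0]

append arr[0]+arr[-1] = 4+5 = 9 → [4, 5, 5, 9]
pop(0) removes 4 → [5, 5, 9]
arr[-3] = arr[0]+arr[2] = 5+9 = 14 → [14, 5, 9]
arr[2] = 0 → [14, 5, 0]
arr[0] = arr[0]+arr[2] = 14+0 = 14 → [14, 5, 0]
insert 7 at 0 → [7, 14, 5, 0]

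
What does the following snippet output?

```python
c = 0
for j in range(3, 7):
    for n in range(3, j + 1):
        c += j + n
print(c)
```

90

j=3,n=3: c = 0+6 = 6
j=4,n=3: c = 6+7 = 13
j=4,n=4: c = 13+8 = 21
j=5,n=3: c = 21+8 = 29
j=5,n=4: c = 29+9 = 38
j=5,n=5: c = 38+10 = 48
j=6,n=3: c = 48+9 = 57
j=6,n=4: c = 57+10 = 67
j=6,n=5: c = 67+11 = 78
j=6,n=6: c = 78+12 = 90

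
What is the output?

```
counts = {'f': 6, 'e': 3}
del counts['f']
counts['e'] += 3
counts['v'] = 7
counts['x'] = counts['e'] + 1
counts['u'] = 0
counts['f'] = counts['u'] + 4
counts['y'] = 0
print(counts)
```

del 'f' → {'e': 3}
counts['e'] = 3+3 = 6 → {'e': 6}
counts['v'] = 7 → {'e': 6, 'v': 7}
counts['x'] = counts['e']+1 = 7 → {'e': 6, 'v': 7, 'x': 7}
counts['u'] = 0 → {'e': 6, 'v': 7, 'x': 7, 'u': 0}
counts['f'] = counts['u']+4 = 4 → {'e': 6, 'v': 7, 'x': 7, 'u': 0, 'f': 4}
counts['y'] = 0 → {'e': 6, 'v': 7, 'x': 7, 'u': 0, 'f': 4, 'y': 0}

{'e': 6, 'v': 7, 'x': 7, 'u': 0, 'f': 4, 'y': 0}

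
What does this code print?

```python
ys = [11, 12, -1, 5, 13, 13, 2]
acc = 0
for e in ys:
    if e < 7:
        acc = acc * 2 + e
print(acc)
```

8

e=11: not <7
e=12: not <7
e=-1: <7, acc = 0*2+(-1) = -1
e=5: <7, acc = (-1)*2+5 = 3
e=13: not <7
e=13: not <7
e=2: <7, acc = 3*2+2 = 8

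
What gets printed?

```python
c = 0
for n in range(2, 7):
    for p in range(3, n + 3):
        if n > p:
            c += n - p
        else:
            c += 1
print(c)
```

24

n=2,p=3: not 2>3, c = 0+1 = 1
n=2,p=4: not 2>4, c = 1+1 = 2
n=3,p=3: not 3>3, c = 2+1 = 3
n=3,p=4: not 3>4, c = 3+1 = 4
n=3,p=5: not 3>5, c = 4+1 = 5
n=4,p=3: 4>3, c = 5+1 = 6
n=4,p=4: not 4>4, c = 6+1 = 7
n=4,p=5: not 4>5, c = 7+1 = 8
n=4,p=6: not 4>6, c = 8+1 = 9
n=5,p=3: 5>3, c = 9+2 = 11
n=5,p=4: 5>4, c = 11+1 = 12
n=5,p=5: not 5>5, c = 12+1 = 13
n=5,p=6: not 5>6, c = 13+1 = 14
n=5,p=7: not 5>7, c = 14+1 = 15
n=6,p=3: 6>3, c = 15+3 = 18
n=6,p=4: 6>4, c = 18+2 = 20
n=6,p=5: 6>5, c = 20+1 = 21
n=6,p=6: not 6>6, c = 21+1 = 22
n=6,p=7: not 6>7, c = 22+1 = 23
n=6,p=8: not 6>8, c = 23+1 = 24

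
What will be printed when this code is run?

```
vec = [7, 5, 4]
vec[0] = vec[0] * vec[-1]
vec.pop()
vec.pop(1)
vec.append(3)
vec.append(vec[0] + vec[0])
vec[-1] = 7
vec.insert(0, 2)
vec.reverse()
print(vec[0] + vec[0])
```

vec[0] = vec[0]*vec[-1] = 7*4 = 28 → [28, 5, 4]
pop() removes 4 → [28, 5]
pop(1) removes 5 → [28]
append 3 → [28, 3]
append vec[0]+vec[0] = 28+28 = 56 → [28, 3, 56]
vec[-1] = 7 → [28, 3, 7]
insert 2 at 0 → [2, 28, 3, 7]
reverse → [7, 3, 28, 2]
vec[0]+vec[0] = 7+7 = 14

14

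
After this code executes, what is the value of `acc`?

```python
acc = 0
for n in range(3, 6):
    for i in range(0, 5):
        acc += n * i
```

120

n=3,i=0: acc = 0+0 = 0
n=3,i=1: acc = 0+3 = 3
n=3,i=2: acc = 3+6 = 9
n=3,i=3: acc = 9+9 = 18
n=3,i=4: acc = 18+12 = 30
n=4,i=0: acc = 30+0 = 30
n=4,i=1: acc = 30+4 = 34
n=4,i=2: acc = 34+8 = 42
n=4,i=3: acc = 42+12 = 54
n=4,i=4: acc = 54+16 = 70
n=5,i=0: acc = 70+0 = 70
n=5,i=1: acc = 70+5 = 75
n=5,i=2: acc = 75+10 = 85
n=5,i=3: acc = 85+15 = 100
n=5,i=4: acc = 100+20 = 120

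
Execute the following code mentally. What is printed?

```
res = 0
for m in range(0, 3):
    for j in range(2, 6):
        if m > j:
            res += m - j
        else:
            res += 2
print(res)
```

m=0,j=2: not 0>2, res = 0+2 = 2
m=0,j=3: not 0>3, res = 2+2 = 4
m=0,j=4: not 0>4, res = 4+2 = 6
m=0,j=5: not 0>5, res = 6+2 = 8
m=1,j=2: not 1>2, res = 8+2 = 10
m=1,j=3: not 1>3, res = 10+2 = 12
m=1,j=4: not 1>4, res = 12+2 = 14
m=1,j=5: not 1>5, res = 14+2 = 16
m=2,j=2: not 2>2, res = 16+2 = 18
m=2,j=3: not 2>3, res = 18+2 = 20
m=2,j=4: not 2>4, res = 20+2 = 22
m=2,j=5: not 2>5, res = 22+2 = 24

24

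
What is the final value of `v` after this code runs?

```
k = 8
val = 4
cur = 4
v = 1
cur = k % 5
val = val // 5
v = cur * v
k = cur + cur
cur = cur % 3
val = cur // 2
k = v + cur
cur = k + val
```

3

cur = 8%5 = 3
val = 4//5 = 0
v = 3*1 = 3
k = 3+3 = 6
cur = 3%3 = 0
val = 0//2 = 0
k = 3+0 = 3
cur = 3+0 = 3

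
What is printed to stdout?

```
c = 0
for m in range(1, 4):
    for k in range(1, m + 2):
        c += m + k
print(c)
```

m=1,k=1: c = 0+2 = 2
m=1,k=2: c = 2+3 = 5
m=2,k=1: c = 5+3 = 8
m=2,k=2: c = 8+4 = 12
m=2,k=3: c = 12+5 = 17
m=3,k=1: c = 17+4 = 21
m=3,k=2: c = 21+5 = 26
m=3,k=3: c = 26+6 = 32
m=3,k=4: c = 32+7 = 39

39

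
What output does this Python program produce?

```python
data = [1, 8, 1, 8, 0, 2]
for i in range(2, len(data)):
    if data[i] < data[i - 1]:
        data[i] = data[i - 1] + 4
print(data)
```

i=2: 1<8, data[2] = 8+4 = 12 → [1, 8, 12, 8, 0, 2]
i=3: 8<12, data[3] = 12+4 = 16 → [1, 8, 12, 16, 0, 2]
i=4: 0<16, data[4] = 16+4 = 20 → [1, 8, 12, 16, 20, 2]
i=5: 2<20, data[5] = 20+4 = 24 → [1, 8, 12, 16, 20, 24]

[1, 8, 12, 16, 20, 24]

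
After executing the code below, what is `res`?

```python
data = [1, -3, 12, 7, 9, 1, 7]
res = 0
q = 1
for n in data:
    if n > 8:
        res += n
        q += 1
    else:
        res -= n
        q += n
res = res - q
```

-8

n=1: not >8, res = 0-1 = -1; q=2
n=-3: not >8, res = (-1)-(-3) = 2; q=-1
n=12: >8, res = 2+12 = 14; q=0
n=7: not >8, res = 14-7 = 7; q=7
n=9: >8, res = 7+9 = 16; q=8
n=1: not >8, res = 16-1 = 15; q=9
n=7: not >8, res = 15-7 = 8; q=16
res-q = 8-16 = -8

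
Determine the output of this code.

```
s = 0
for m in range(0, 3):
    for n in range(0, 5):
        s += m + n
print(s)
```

m=0,n=0: s = 0+0 = 0
m=0,n=1: s = 0+1 = 1
m=0,n=2: s = 1+2 = 3
m=0,n=3: s = 3+3 = 6
m=0,n=4: s = 6+4 = 10
m=1,n=0: s = 10+1 = 11
m=1,n=1: s = 11+2 = 13
m=1,n=2: s = 13+3 = 16
m=1,n=3: s = 16+4 = 20
m=1,n=4: s = 20+5 = 25
m=2,n=0: s = 25+2 = 27
m=2,n=1: s = 27+3 = 30
m=2,n=2: s = 30+4 = 34
m=2,n=3: s = 34+5 = 39
m=2,n=4: s = 39+6 = 45

45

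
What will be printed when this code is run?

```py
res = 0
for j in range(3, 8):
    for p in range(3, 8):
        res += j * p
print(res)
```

j=3,p=3: res = 0+9 = 9
j=3,p=4: res = 9+12 = 21
j=3,p=5: res = 21+15 = 36
j=3,p=6: res = 36+18 = 54
j=3,p=7: res = 54+21 = 75
j=4,p=3: res = 75+12 = 87
j=4,p=4: res = 87+16 = 103
j=4,p=5: res = 103+20 = 123
j=4,p=6: res = 123+24 = 147
j=4,p=7: res = 147+28 = 175
j=5,p=3: res = 175+15 = 190
j=5,p=4: res = 190+20 = 210
j=5,p=5: res = 210+25 = 235
j=5,p=6: res = 235+30 = 265
j=5,p=7: res = 265+35 = 300
j=6,p=3: res = 300+18 = 318
j=6,p=4: res = 318+24 = 342
j=6,p=5: res = 342+30 = 372
j=6,p=6: res = 372+36 = 408
j=6,p=7: res = 408+42 = 450
j=7,p=3: res = 450+21 = 471
j=7,p=4: res = 471+28 = 499
j=7,p=5: res = 499+35 = 534
j=7,p=6: res = 534+42 = 576
j=7,p=7: res = 576+49 = 625

625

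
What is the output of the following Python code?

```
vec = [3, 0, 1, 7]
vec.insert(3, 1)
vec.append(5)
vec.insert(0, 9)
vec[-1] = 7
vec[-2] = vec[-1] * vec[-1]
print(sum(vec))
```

insert 1 at 3 → [3, 0, 1, 1, 7]
append 5 → [3, 0, 1, 1, 7, 5]
insert 9 at 0 → [9, 3, 0, 1, 1, 7, 5]
vec[-1] = 7 → [9, 3, 0, 1, 1, 7, 7]
vec[-2] = vec[-1]*vec[-1] = 7*7 = 49 → [9, 3, 0, 1, 1, 49, 7]
sum = 70

70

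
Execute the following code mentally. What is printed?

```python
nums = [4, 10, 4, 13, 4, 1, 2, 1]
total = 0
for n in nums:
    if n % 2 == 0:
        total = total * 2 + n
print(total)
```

n=4: even, total = 0*2+4 = 4
n=10: even, total = 4*2+10 = 18
n=4: even, total = 18*2+4 = 40
n=13: not even
n=4: even, total = 40*2+4 = 84
n=1: not even
n=2: even, total = 84*2+2 = 170
n=1: not even

170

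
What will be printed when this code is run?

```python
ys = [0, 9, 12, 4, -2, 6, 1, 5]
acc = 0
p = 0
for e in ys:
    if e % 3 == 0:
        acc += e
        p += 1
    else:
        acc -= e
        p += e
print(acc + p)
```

31

e=0: %3==0, acc = 0+0 = 0; p=1
e=9: %3==0, acc = 0+9 = 9; p=2
e=12: %3==0, acc = 9+12 = 21; p=3
e=4: not %3==0, acc = 21-4 = 17; p=7
e=-2: not %3==0, acc = 17-(-2) = 19; p=5
e=6: %3==0, acc = 19+6 = 25; p=6
e=1: not %3==0, acc = 25-1 = 24; p=7
e=5: not %3==0, acc = 24-5 = 19; p=12
acc+p = 19+12 = 31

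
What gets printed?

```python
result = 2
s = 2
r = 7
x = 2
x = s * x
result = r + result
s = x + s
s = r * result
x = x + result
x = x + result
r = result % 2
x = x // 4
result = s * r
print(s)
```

x = 2*2 = 4
result = 7+2 = 9
s = 4+2 = 6
s = 7*9 = 63
x = 4+9 = 13
x = 13+9 = 22
r = 9%2 = 1
x = 22//4 = 5
result = 63*1 = 63

63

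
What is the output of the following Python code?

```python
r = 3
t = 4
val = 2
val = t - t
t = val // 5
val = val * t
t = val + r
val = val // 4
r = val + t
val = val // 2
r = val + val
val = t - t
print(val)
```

val = 4-4 = 0
t = 0//5 = 0
val = 0*0 = 0
t = 0+3 = 3
val = 0//4 = 0
r = 0+3 = 3
val = 0//2 = 0
r = 0+0 = 0
val = 3-3 = 0

0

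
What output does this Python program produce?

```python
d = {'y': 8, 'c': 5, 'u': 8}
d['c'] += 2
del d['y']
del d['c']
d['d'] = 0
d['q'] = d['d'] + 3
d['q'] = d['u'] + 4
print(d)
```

d['c'] = 5+2 = 7 → {'y': 8, 'c': 7, 'u': 8}
del 'y' → {'c': 7, 'u': 8}
del 'c' → {'u': 8}
d['d'] = 0 → {'u': 8, 'd': 0}
d['q'] = d['d']+3 = 3 → {'u': 8, 'd': 0, 'q': 3}
d['q'] = d['u']+4 = 12 → {'u': 8, 'd': 0, 'q': 12}

{'u': 8, 'd': 0, 'q': 12}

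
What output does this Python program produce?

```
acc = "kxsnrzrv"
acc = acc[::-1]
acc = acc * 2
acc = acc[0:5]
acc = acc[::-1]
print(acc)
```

nrzrv

reverse → 'vrzrnsxk'
repeat ×2 → 'vrzrnsxkvrzrnsxk'
slice [0:5] → 'vrzrn'
reverse → 'nrzrv'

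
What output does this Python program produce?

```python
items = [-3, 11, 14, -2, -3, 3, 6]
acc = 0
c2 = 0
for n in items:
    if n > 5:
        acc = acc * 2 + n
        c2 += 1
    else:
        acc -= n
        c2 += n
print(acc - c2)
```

108

n=-3: not >5, acc = 0-(-3) = 3; c2=-3
n=11: >5, acc = 3*2+11 = 17; c2=-2
n=14: >5, acc = 17*2+14 = 48; c2=-1
n=-2: not >5, acc = 48-(-2) = 50; c2=-3
n=-3: not >5, acc = 50-(-3) = 53; c2=-6
n=3: not >5, acc = 53-3 = 50; c2=-3
n=6: >5, acc = 50*2+6 = 106; c2=-2
acc-c2 = 106-(-2) = 108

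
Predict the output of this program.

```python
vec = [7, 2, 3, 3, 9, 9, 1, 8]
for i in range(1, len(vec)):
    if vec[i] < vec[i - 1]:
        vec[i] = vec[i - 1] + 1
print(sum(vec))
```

84

i=1: 2<7, vec[1] = 7+1 = 8 → [7, 8, 3, 3, 9, 9, 1, 8]
i=2: 3<8, vec[2] = 8+1 = 9 → [7, 8, 9, 3, 9, 9, 1, 8]
i=3: 3<9, vec[3] = 9+1 = 10 → [7, 8, 9, 10, 9, 9, 1, 8]
i=4: 9<10, vec[4] = 10+1 = 11 → [7, 8, 9, 10, 11, 9, 1, 8]
i=5: 9<11, vec[5] = 11+1 = 12 → [7, 8, 9, 10, 11, 12, 1, 8]
i=6: 1<12, vec[6] = 12+1 = 13 → [7, 8, 9, 10, 11, 12, 13, 8]
i=7: 8<13, vec[7] = 13+1 = 14 → [7, 8, 9, 10, 11, 12, 13, 14]
sum = 84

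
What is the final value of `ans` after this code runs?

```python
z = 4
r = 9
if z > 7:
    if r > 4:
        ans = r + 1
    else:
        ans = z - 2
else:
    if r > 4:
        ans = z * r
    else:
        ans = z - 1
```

36

z=4, r=9
z > 7 is False; r > 4 is True
→ ans = z * r = 36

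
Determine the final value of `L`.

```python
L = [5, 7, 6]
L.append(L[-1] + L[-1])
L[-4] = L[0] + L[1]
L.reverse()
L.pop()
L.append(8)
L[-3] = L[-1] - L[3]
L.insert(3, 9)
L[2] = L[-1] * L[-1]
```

[12, 0, 64, 9, 8]

append L[-1]+L[-1] = 6+6 = 12 → [5, 7, 6, 12]
L[-4] = L[0]+L[1] = 5+7 = 12 → [12, 7, 6, 12]
reverse → [12, 6, 7, 12]
pop() removes 12 → [12, 6, 7]
append 8 → [12, 6, 7, 8]
L[-3] = L[-1]-L[3] = 8-8 = 0 → [12, 0, 7, 8]
insert 9 at 3 → [12, 0, 7, 9, 8]
L[2] = L[-1]*L[-1] = 8*8 = 64 → [12, 0, 64, 9, 8]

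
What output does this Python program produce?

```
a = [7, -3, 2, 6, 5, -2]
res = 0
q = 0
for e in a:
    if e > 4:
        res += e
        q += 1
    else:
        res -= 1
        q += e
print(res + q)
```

15

e=7: >4, res = 0+7 = 7; q=1
e=-3: not >4, res = 7-1 = 6; q=-2
e=2: not >4, res = 6-1 = 5; q=0
e=6: >4, res = 5+6 = 11; q=1
e=5: >4, res = 11+5 = 16; q=2
e=-2: not >4, res = 16-1 = 15; q=0
res+q = 15+0 = 15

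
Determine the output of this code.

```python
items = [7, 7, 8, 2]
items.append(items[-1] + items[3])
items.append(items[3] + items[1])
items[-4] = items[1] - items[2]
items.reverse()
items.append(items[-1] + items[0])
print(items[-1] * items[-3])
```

112

append items[-1]+items[3] = 2+2 = 4 → [7, 7, 8, 2, 4]
append items[3]+items[1] = 2+7 = 9 → [7, 7, 8, 2, 4, 9]
items[-4] = items[1]-items[2] = 7-8 = -1 → [7, 7, -1, 2, 4, 9]
reverse → [9, 4, 2, -1, 7, 7]
append items[-1]+items[0] = 7+9 = 16 → [9, 4, 2, -1, 7, 7, 16]
items[-1]*items[-3] = 16*7 = 112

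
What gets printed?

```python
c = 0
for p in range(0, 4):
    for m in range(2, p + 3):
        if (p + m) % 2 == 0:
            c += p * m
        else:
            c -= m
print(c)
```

p=0,m=2: even sum, c = 0+0 = 0
p=1,m=2: odd sum, c = 0-2 = -2
p=1,m=3: even sum, c = (-2)+3 = 1
p=2,m=2: even sum, c = 1+4 = 5
p=2,m=3: odd sum, c = 5-3 = 2
p=2,m=4: even sum, c = 2+8 = 10
p=3,m=2: odd sum, c = 10-2 = 8
p=3,m=3: even sum, c = 8+9 = 17
p=3,m=4: odd sum, c = 17-4 = 13
p=3,m=5: even sum, c = 13+15 = 28

28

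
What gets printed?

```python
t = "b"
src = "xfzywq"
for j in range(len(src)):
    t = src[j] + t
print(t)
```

qwyzfxb

j=0: prepend 'x' → 'xb'
j=1: prepend 'f' → 'fxb'
j=2: prepend 'z' → 'zfxb'
j=3: prepend 'y' → 'yzfxb'
j=4: prepend 'w' → 'wyzfxb'
j=5: prepend 'q' → 'qwyzfxb'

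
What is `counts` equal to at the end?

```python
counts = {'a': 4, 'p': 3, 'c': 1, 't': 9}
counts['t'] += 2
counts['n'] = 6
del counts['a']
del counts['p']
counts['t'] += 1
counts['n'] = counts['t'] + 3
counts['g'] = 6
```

{'c': 1, 't': 12, 'n': 15, 'g': 6}

counts['t'] = 9+2 = 11 → {'a': 4, 'p': 3, 'c': 1, 't': 11}
counts['n'] = 6 → {'a': 4, 'p': 3, 'c': 1, 't': 11, 'n': 6}
del 'a' → {'p': 3, 'c': 1, 't': 11, 'n': 6}
del 'p' → {'c': 1, 't': 11, 'n': 6}
counts['t'] = 11+1 = 12 → {'c': 1, 't': 12, 'n': 6}
counts['n'] = counts['t']+3 = 15 → {'c': 1, 't': 12, 'n': 15}
counts['g'] = 6 → {'c': 1, 't': 12, 'n': 15, 'g': 6}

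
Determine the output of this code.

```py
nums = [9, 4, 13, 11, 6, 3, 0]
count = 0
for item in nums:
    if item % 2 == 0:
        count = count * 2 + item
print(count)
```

28

item=9: not even
item=4: even, count = 0*2+4 = 4
item=13: not even
item=11: not even
item=6: even, count = 4*2+6 = 14
item=3: not even
item=0: even, count = 14*2+0 = 28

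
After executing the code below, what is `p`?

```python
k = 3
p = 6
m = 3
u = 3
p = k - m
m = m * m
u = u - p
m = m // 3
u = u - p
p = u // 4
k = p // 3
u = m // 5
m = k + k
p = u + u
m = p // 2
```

0

p = 3-3 = 0
m = 3*3 = 9
u = 3-0 = 3
m = 9//3 = 3
u = 3-0 = 3
p = 3//4 = 0
k = 0//3 = 0
u = 3//5 = 0
m = 0+0 = 0
p = 0+0 = 0
m = 0//2 = 0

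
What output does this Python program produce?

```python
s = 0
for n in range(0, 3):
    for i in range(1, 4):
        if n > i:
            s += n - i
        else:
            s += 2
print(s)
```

n=0,i=1: not 0>1, s = 0+2 = 2
n=0,i=2: not 0>2, s = 2+2 = 4
n=0,i=3: not 0>3, s = 4+2 = 6
n=1,i=1: not 1>1, s = 6+2 = 8
n=1,i=2: not 1>2, s = 8+2 = 10
n=1,i=3: not 1>3, s = 10+2 = 12
n=2,i=1: 2>1, s = 12+1 = 13
n=2,i=2: not 2>2, s = 13+2 = 15
n=2,i=3: not 2>3, s = 15+2 = 17

17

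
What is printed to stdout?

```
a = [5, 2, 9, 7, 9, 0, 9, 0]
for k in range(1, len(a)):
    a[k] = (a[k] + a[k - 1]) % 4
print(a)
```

k=1: a[1] = (2+5)%4 = 3 → [5, 3, 9, 7, 9, 0, 9, 0]
k=2: a[2] = (9+3)%4 = 0 → [5, 3, 0, 7, 9, 0, 9, 0]
k=3: a[3] = (7+0)%4 = 3 → [5, 3, 0, 3, 9, 0, 9, 0]
k=4: a[4] = (9+3)%4 = 0 → [5, 3, 0, 3, 0, 0, 9, 0]
k=5: a[5] = (0+0)%4 = 0 → [5, 3, 0, 3, 0, 0, 9, 0]
k=6: a[6] = (9+0)%4 = 1 → [5, 3, 0, 3, 0, 0, 1, 0]
k=7: a[7] = (0+1)%4 = 1 → [5, 3, 0, 3, 0, 0, 1, 1]

[5, 3, 0, 3, 0, 0, 1, 1]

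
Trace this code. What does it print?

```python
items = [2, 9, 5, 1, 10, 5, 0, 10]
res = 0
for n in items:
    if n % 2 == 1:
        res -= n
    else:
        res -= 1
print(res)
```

-24

n=2: not odd, res = 0-1 = -1
n=9: odd, res = (-1)-9 = -10
n=5: odd, res = (-10)-5 = -15
n=1: odd, res = (-15)-1 = -16
n=10: not odd, res = (-16)-1 = -17
n=5: odd, res = (-17)-5 = -22
n=0: not odd, res = (-22)-1 = -23
n=10: not odd, res = (-23)-1 = -24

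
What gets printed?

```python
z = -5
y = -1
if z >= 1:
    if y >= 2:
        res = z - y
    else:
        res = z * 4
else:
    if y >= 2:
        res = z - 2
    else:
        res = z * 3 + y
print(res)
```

z=-5, y=-1
z >= 1 is False; y >= 2 is False
→ res = z * 3 + y = -16

-16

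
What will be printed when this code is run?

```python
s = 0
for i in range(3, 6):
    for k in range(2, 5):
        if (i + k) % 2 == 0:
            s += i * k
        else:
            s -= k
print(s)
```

i=3,k=2: odd sum, s = 0-2 = -2
i=3,k=3: even sum, s = (-2)+9 = 7
i=3,k=4: odd sum, s = 7-4 = 3
i=4,k=2: even sum, s = 3+8 = 11
i=4,k=3: odd sum, s = 11-3 = 8
i=4,k=4: even sum, s = 8+16 = 24
i=5,k=2: odd sum, s = 24-2 = 22
i=5,k=3: even sum, s = 22+15 = 37
i=5,k=4: odd sum, s = 37-4 = 33

33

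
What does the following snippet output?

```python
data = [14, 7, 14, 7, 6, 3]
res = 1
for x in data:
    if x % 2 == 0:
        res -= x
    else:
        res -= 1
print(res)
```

-36

x=14: even, res = 1-14 = -13
x=7: not even, res = (-13)-1 = -14
x=14: even, res = (-14)-14 = -28
x=7: not even, res = (-28)-1 = -29
x=6: even, res = (-29)-6 = -35
x=3: not even, res = (-35)-1 = -36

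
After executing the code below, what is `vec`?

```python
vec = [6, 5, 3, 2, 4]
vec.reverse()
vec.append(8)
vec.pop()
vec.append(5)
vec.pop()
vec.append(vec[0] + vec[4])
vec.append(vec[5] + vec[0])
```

[4, 2, 3, 5, 6, 10, 14]

reverse → [4, 2, 3, 5, 6]
append 8 → [4, 2, 3, 5, 6, 8]
pop() removes 8 → [4, 2, 3, 5, 6]
append 5 → [4, 2, 3, 5, 6, 5]
pop() removes 5 → [4, 2, 3, 5, 6]
append vec[0]+vec[4] = 4+6 = 10 → [4, 2, 3, 5, 6, 10]
append vec[5]+vec[0] = 10+4 = 14 → [4, 2, 3, 5, 6, 10, 14]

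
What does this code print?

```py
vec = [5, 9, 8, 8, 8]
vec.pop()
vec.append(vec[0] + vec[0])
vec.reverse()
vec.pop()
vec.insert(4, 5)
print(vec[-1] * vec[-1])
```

pop() removes 8 → [5, 9, 8, 8]
append vec[0]+vec[0] = 5+5 = 10 → [5, 9, 8, 8, 10]
reverse → [10, 8, 8, 9, 5]
pop() removes 5 → [10, 8, 8, 9]
insert 5 at 4 → [10, 8, 8, 9, 5]
vec[-1]*vec[-1] = 5*5 = 25

25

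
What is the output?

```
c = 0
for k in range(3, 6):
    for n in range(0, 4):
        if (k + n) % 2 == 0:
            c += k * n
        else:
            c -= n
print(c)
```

k=3,n=0: odd sum, c = 0-0 = 0
k=3,n=1: even sum, c = 0+3 = 3
k=3,n=2: odd sum, c = 3-2 = 1
k=3,n=3: even sum, c = 1+9 = 10
k=4,n=0: even sum, c = 10+0 = 10
k=4,n=1: odd sum, c = 10-1 = 9
k=4,n=2: even sum, c = 9+8 = 17
k=4,n=3: odd sum, c = 17-3 = 14
k=5,n=0: odd sum, c = 14-0 = 14
k=5,n=1: even sum, c = 14+5 = 19
k=5,n=2: odd sum, c = 19-2 = 17
k=5,n=3: even sum, c = 17+15 = 32

32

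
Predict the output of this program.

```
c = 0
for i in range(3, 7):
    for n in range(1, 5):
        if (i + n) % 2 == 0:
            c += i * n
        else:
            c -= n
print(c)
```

i=3,n=1: even sum, c = 0+3 = 3
i=3,n=2: odd sum, c = 3-2 = 1
i=3,n=3: even sum, c = 1+9 = 10
i=3,n=4: odd sum, c = 10-4 = 6
i=4,n=1: odd sum, c = 6-1 = 5
i=4,n=2: even sum, c = 5+8 = 13
i=4,n=3: odd sum, c = 13-3 = 10
i=4,n=4: even sum, c = 10+16 = 26
i=5,n=1: even sum, c = 26+5 = 31
i=5,n=2: odd sum, c = 31-2 = 29
i=5,n=3: even sum, c = 29+15 = 44
i=5,n=4: odd sum, c = 44-4 = 40
i=6,n=1: odd sum, c = 40-1 = 39
i=6,n=2: even sum, c = 39+12 = 51
i=6,n=3: odd sum, c = 51-3 = 48
i=6,n=4: even sum, c = 48+24 = 72

72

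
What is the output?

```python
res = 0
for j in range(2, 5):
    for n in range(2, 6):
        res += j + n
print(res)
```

78

j=2,n=2: res = 0+4 = 4
j=2,n=3: res = 4+5 = 9
j=2,n=4: res = 9+6 = 15
j=2,n=5: res = 15+7 = 22
j=3,n=2: res = 22+5 = 27
j=3,n=3: res = 27+6 = 33
j=3,n=4: res = 33+7 = 40
j=3,n=5: res = 40+8 = 48
j=4,n=2: res = 48+6 = 54
j=4,n=3: res = 54+7 = 61
j=4,n=4: res = 61+8 = 69
j=4,n=5: res = 69+9 = 78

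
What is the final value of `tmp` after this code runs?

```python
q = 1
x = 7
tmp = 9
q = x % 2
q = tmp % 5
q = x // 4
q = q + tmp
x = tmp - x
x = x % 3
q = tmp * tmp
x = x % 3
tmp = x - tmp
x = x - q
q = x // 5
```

q = 7%2 = 1
q = 9%5 = 4
q = 7//4 = 1
q = 1+9 = 10
x = 9-7 = 2
x = 2%3 = 2
q = 9*9 = 81
x = 2%3 = 2
tmp = 2-9 = -7
x = 2-81 = -79
q = (-79)//5 = -16

-7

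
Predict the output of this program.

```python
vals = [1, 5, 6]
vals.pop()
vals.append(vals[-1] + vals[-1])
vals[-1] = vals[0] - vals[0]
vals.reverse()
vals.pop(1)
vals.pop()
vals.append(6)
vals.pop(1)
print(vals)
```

pop() removes 6 → [1, 5]
append vals[-1]+vals[-1] = 5+5 = 10 → [1, 5, 10]
vals[-1] = vals[0]-vals[0] = 1-1 = 0 → [1, 5, 0]
reverse → [0, 5, 1]
pop(1) removes 5 → [0, 1]
pop() removes 1 → [0]
append 6 → [0, 6]
pop(1) removes 6 → [0]

[0]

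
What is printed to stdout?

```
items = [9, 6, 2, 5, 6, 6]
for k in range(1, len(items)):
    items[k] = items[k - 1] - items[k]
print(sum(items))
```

k=1: items[1] = 9-6 = 3 → [9, 3, 2, 5, 6, 6]
k=2: items[2] = 3-2 = 1 → [9, 3, 1, 5, 6, 6]
k=3: items[3] = 1-5 = -4 → [9, 3, 1, -4, 6, 6]
k=4: items[4] = (-4)-6 = -10 → [9, 3, 1, -4, -10, 6]
k=5: items[5] = (-10)-6 = -16 → [9, 3, 1, -4, -10, -16]
sum = -17

-17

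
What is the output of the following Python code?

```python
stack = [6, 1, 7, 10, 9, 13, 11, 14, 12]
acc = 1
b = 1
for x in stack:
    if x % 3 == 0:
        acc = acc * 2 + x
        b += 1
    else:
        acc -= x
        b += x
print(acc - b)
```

x=6: %3==0, acc = 1*2+6 = 8; b=2
x=1: not %3==0, acc = 8-1 = 7; b=3
x=7: not %3==0, acc = 7-7 = 0; b=10
x=10: not %3==0, acc = 0-10 = -10; b=20
x=9: %3==0, acc = (-10)*2+9 = -11; b=21
x=13: not %3==0, acc = (-11)-13 = -24; b=34
x=11: not %3==0, acc = (-24)-11 = -35; b=45
x=14: not %3==0, acc = (-35)-14 = -49; b=59
x=12: %3==0, acc = (-49)*2+12 = -86; b=60
acc-b = (-86)-60 = -146

-146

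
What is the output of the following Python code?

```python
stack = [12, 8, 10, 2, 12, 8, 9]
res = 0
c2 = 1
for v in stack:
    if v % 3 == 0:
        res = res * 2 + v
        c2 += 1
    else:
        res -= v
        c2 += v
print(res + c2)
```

v=12: %3==0, res = 0*2+12 = 12; c2=2
v=8: not %3==0, res = 12-8 = 4; c2=10
v=10: not %3==0, res = 4-10 = -6; c2=20
v=2: not %3==0, res = (-6)-2 = -8; c2=22
v=12: %3==0, res = (-8)*2+12 = -4; c2=23
v=8: not %3==0, res = (-4)-8 = -12; c2=31
v=9: %3==0, res = (-12)*2+9 = -15; c2=32
res+c2 = (-15)+32 = 17

17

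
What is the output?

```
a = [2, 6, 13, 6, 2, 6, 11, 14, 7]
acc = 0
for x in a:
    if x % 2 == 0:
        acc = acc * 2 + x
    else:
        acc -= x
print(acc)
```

x=2: even, acc = 0*2+2 = 2
x=6: even, acc = 2*2+6 = 10
x=13: not even, acc = 10-13 = -3
x=6: even, acc = (-3)*2+6 = 0
x=2: even, acc = 0*2+2 = 2
x=6: even, acc = 2*2+6 = 10
x=11: not even, acc = 10-11 = -1
x=14: even, acc = (-1)*2+14 = 12
x=7: not even, acc = 12-7 = 5

5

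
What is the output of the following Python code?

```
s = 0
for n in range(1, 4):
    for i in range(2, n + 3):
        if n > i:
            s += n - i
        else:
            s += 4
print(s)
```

33

n=1,i=2: not 1>2, s = 0+4 = 4
n=1,i=3: not 1>3, s = 4+4 = 8
n=2,i=2: not 2>2, s = 8+4 = 12
n=2,i=3: not 2>3, s = 12+4 = 16
n=2,i=4: not 2>4, s = 16+4 = 20
n=3,i=2: 3>2, s = 20+1 = 21
n=3,i=3: not 3>3, s = 21+4 = 25
n=3,i=4: not 3>4, s = 25+4 = 29
n=3,i=5: not 3>5, s = 29+4 = 33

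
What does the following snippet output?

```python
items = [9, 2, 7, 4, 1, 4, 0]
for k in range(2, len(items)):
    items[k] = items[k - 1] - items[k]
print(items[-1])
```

-14

k=2: items[2] = 2-7 = -5 → [9, 2, -5, 4, 1, 4, 0]
k=3: items[3] = (-5)-4 = -9 → [9, 2, -5, -9, 1, 4, 0]
k=4: items[4] = (-9)-1 = -10 → [9, 2, -5, -9, -10, 4, 0]
k=5: items[5] = (-10)-4 = -14 → [9, 2, -5, -9, -10, -14, 0]
k=6: items[6] = (-14)-0 = -14 → [9, 2, -5, -9, -10, -14, -14]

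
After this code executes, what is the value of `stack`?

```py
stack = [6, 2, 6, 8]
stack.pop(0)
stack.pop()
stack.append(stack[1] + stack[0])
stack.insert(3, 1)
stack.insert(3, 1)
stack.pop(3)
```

[2, 6, 8, 1]

pop(0) removes 6 → [2, 6, 8]
pop() removes 8 → [2, 6]
append stack[1]+stack[0] = 6+2 = 8 → [2, 6, 8]
insert 1 at 3 → [2, 6, 8, 1]
insert 1 at 3 → [2, 6, 8, 1, 1]
pop(3) removes 1 → [2, 6, 8, 1]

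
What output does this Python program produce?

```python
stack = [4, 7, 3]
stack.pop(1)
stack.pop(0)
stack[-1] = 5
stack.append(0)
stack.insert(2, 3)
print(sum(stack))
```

8

pop(1) removes 7 → [4, 3]
pop(0) removes 4 → [3]
stack[-1] = 5 → [5]
append 0 → [5, 0]
insert 3 at 2 → [5, 0, 3]
sum = 8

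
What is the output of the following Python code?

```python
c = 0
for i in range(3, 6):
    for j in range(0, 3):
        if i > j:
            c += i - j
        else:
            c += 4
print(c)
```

i=3,j=0: 3>0, c = 0+3 = 3
i=3,j=1: 3>1, c = 3+2 = 5
i=3,j=2: 3>2, c = 5+1 = 6
i=4,j=0: 4>0, c = 6+4 = 10
i=4,j=1: 4>1, c = 10+3 = 13
i=4,j=2: 4>2, c = 13+2 = 15
i=5,j=0: 5>0, c = 15+5 = 20
i=5,j=1: 5>1, c = 20+4 = 24
i=5,j=2: 5>2, c = 24+3 = 27

27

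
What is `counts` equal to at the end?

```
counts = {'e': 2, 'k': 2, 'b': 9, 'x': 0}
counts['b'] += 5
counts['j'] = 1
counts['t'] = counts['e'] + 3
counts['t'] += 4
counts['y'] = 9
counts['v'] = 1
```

{'e': 2, 'k': 2, 'b': 14, 'x': 0, 'j': 1, 't': 9, 'y': 9, 'v': 1}

counts['b'] = 9+5 = 14 → {'e': 2, 'k': 2, 'b': 14, 'x': 0}
counts['j'] = 1 → {'e': 2, 'k': 2, 'b': 14, 'x': 0, 'j': 1}
counts['t'] = counts['e']+3 = 5 → {'e': 2, 'k': 2, 'b': 14, 'x': 0, 'j': 1, 't': 5}
counts['t'] = 5+4 = 9 → {'e': 2, 'k': 2, 'b': 14, 'x': 0, 'j': 1, 't': 9}
counts['y'] = 9 → {'e': 2, 'k': 2, 'b': 14, 'x': 0, 'j': 1, 't': 9, 'y': 9}
counts['v'] = 1 → {'e': 2, 'k': 2, 'b': 14, 'x': 0, 'j': 1, 't': 9, 'y': 9, 'v': 1}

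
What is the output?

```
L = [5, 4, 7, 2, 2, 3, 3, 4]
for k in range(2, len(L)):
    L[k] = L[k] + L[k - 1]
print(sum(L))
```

112

k=2: L[2] = 7+4 = 11 → [5, 4, 11, 2, 2, 3, 3, 4]
k=3: L[3] = 2+11 = 13 → [5, 4, 11, 13, 2, 3, 3, 4]
k=4: L[4] = 2+13 = 15 → [5, 4, 11, 13, 15, 3, 3, 4]
k=5: L[5] = 3+15 = 18 → [5, 4, 11, 13, 15, 18, 3, 4]
k=6: L[6] = 3+18 = 21 → [5, 4, 11, 13, 15, 18, 21, 4]
k=7: L[7] = 4+21 = 25 → [5, 4, 11, 13, 15, 18, 21, 25]
sum = 112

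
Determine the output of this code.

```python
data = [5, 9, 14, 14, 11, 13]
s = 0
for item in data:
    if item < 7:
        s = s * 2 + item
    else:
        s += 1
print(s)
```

10

item=5: <7, s = 0*2+5 = 5
item=9: not <7, s = 5+1 = 6
item=14: not <7, s = 6+1 = 7
item=14: not <7, s = 7+1 = 8
item=11: not <7, s = 8+1 = 9
item=13: not <7, s = 9+1 = 10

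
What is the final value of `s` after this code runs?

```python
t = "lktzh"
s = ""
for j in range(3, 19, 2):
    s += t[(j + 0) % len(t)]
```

j=3: add t[3]='z' → 'z'
j=5: add t[0]='l' → 'zl'
j=7: add t[2]='t' → 'zlt'
j=9: add t[4]='h' → 'zlth'
j=11: add t[1]='k' → 'zlthk'
j=13: add t[3]='z' → 'zlthkz'
j=15: add t[0]='l' → 'zlthkzl'
j=17: add t[2]='t' → 'zlthkzlt'

'zlthkzlt'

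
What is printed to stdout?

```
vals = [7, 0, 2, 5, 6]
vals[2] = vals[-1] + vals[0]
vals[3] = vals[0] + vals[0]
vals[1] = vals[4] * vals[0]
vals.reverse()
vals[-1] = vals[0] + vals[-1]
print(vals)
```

[6, 14, 13, 42, 13]

vals[2] = vals[-1]+vals[0] = 6+7 = 13 → [7, 0, 13, 5, 6]
vals[3] = vals[0]+vals[0] = 7+7 = 14 → [7, 0, 13, 14, 6]
vals[1] = vals[4]*vals[0] = 6*7 = 42 → [7, 42, 13, 14, 6]
reverse → [6, 14, 13, 42, 7]
vals[-1] = vals[0]+vals[-1] = 6+7 = 13 → [6, 14, 13, 42, 13]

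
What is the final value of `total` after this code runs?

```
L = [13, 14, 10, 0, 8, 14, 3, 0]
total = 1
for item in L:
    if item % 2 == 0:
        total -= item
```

-45

item=13: not even
item=14: even, total = 1-14 = -13
item=10: even, total = (-13)-10 = -23
item=0: even, total = (-23)-0 = -23
item=8: even, total = (-23)-8 = -31
item=14: even, total = (-31)-14 = -45
item=3: not even
item=0: even, total = (-45)-0 = -45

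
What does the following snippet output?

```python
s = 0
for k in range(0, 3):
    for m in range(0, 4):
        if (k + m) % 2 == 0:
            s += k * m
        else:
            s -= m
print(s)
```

-2

k=0,m=0: even sum, s = 0+0 = 0
k=0,m=1: odd sum, s = 0-1 = -1
k=0,m=2: even sum, s = (-1)+0 = -1
k=0,m=3: odd sum, s = (-1)-3 = -4
k=1,m=0: odd sum, s = (-4)-0 = -4
k=1,m=1: even sum, s = (-4)+1 = -3
k=1,m=2: odd sum, s = (-3)-2 = -5
k=1,m=3: even sum, s = (-5)+3 = -2
k=2,m=0: even sum, s = (-2)+0 = -2
k=2,m=1: odd sum, s = (-2)-1 = -3
k=2,m=2: even sum, s = (-3)+4 = 1
k=2,m=3: odd sum, s = 1-3 = -2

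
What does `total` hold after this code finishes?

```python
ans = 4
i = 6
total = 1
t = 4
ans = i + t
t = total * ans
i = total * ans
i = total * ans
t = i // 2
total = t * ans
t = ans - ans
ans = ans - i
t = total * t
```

ans = 6+4 = 10
t = 1*10 = 10
i = 1*10 = 10
i = 1*10 = 10
t = 10//2 = 5
total = 5*10 = 50
t = 10-10 = 0
ans = 10-10 = 0
t = 50*0 = 0

50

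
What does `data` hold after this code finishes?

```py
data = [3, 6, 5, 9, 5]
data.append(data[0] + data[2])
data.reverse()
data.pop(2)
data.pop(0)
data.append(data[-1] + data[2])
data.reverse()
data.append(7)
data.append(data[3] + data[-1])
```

[9, 3, 6, 5, 5, 7, 12]

append data[0]+data[2] = 3+5 = 8 → [3, 6, 5, 9, 5, 8]
reverse → [8, 5, 9, 5, 6, 3]
pop(2) removes 9 → [8, 5, 5, 6, 3]
pop(0) removes 8 → [5, 5, 6, 3]
append data[-1]+data[2] = 3+6 = 9 → [5, 5, 6, 3, 9]
reverse → [9, 3, 6, 5, 5]
append 7 → [9, 3, 6, 5, 5, 7]
append data[3]+data[-1] = 5+7 = 12 → [9, 3, 6, 5, 5, 7, 12]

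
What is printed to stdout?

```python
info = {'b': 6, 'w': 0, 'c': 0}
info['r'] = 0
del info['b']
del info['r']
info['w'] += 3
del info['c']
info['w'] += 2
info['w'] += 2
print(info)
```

{'w': 7}

info['r'] = 0 → {'b': 6, 'w': 0, 'c': 0, 'r': 0}
del 'b' → {'w': 0, 'c': 0, 'r': 0}
del 'r' → {'w': 0, 'c': 0}
info['w'] = 0+3 = 3 → {'w': 3, 'c': 0}
del 'c' → {'w': 3}
info['w'] = 3+2 = 5 → {'w': 5}
info['w'] = 5+2 = 7 → {'w': 7}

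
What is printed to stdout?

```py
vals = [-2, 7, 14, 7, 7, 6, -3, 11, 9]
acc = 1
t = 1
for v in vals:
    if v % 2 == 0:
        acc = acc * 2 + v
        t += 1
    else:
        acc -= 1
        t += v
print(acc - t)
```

-19

v=-2: even, acc = 1*2+(-2) = 0; t=2
v=7: not even, acc = 0-1 = -1; t=9
v=14: even, acc = (-1)*2+14 = 12; t=10
v=7: not even, acc = 12-1 = 11; t=17
v=7: not even, acc = 11-1 = 10; t=24
v=6: even, acc = 10*2+6 = 26; t=25
v=-3: not even, acc = 26-1 = 25; t=22
v=11: not even, acc = 25-1 = 24; t=33
v=9: not even, acc = 24-1 = 23; t=42
acc-t = 23-42 = -19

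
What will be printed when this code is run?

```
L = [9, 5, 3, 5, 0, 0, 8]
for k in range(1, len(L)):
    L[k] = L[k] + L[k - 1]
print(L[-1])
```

k=1: L[1] = 5+9 = 14 → [9, 14, 3, 5, 0, 0, 8]
k=2: L[2] = 3+14 = 17 → [9, 14, 17, 5, 0, 0, 8]
k=3: L[3] = 5+17 = 22 → [9, 14, 17, 22, 0, 0, 8]
k=4: L[4] = 0+22 = 22 → [9, 14, 17, 22, 22, 0, 8]
k=5: L[5] = 0+22 = 22 → [9, 14, 17, 22, 22, 22, 8]
k=6: L[6] = 8+22 = 30 → [9, 14, 17, 22, 22, 22, 30]

30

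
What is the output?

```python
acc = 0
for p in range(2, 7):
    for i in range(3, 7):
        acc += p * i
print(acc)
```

360

p=2,i=3: acc = 0+6 = 6
p=2,i=4: acc = 6+8 = 14
p=2,i=5: acc = 14+10 = 24
p=2,i=6: acc = 24+12 = 36
p=3,i=3: acc = 36+9 = 45
p=3,i=4: acc = 45+12 = 57
p=3,i=5: acc = 57+15 = 72
p=3,i=6: acc = 72+18 = 90
p=4,i=3: acc = 90+12 = 102
p=4,i=4: acc = 102+16 = 118
p=4,i=5: acc = 118+20 = 138
p=4,i=6: acc = 138+24 = 162
p=5,i=3: acc = 162+15 = 177
p=5,i=4: acc = 177+20 = 197
p=5,i=5: acc = 197+25 = 222
p=5,i=6: acc = 222+30 = 252
p=6,i=3: acc = 252+18 = 270
p=6,i=4: acc = 270+24 = 294
p=6,i=5: acc = 294+30 = 324
p=6,i=6: acc = 324+36 = 360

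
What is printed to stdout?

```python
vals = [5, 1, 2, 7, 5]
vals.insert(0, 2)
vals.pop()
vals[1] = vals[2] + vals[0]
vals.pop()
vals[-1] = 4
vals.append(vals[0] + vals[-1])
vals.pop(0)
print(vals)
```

[3, 1, 4, 6]

insert 2 at 0 → [2, 5, 1, 2, 7, 5]
pop() removes 5 → [2, 5, 1, 2, 7]
vals[1] = vals[2]+vals[0] = 1+2 = 3 → [2, 3, 1, 2, 7]
pop() removes 7 → [2, 3, 1, 2]
vals[-1] = 4 → [2, 3, 1, 4]
append vals[0]+vals[-1] = 2+4 = 6 → [2, 3, 1, 4, 6]
pop(0) removes 2 → [3, 1, 4, 6]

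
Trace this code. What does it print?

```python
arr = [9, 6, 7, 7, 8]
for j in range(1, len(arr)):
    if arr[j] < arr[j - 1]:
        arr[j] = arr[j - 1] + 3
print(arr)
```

j=1: 6<9, arr[1] = 9+3 = 12 → [9, 12, 7, 7, 8]
j=2: 7<12, arr[2] = 12+3 = 15 → [9, 12, 15, 7, 8]
j=3: 7<15, arr[3] = 15+3 = 18 → [9, 12, 15, 18, 8]
j=4: 8<18, arr[4] = 18+3 = 21 → [9, 12, 15, 18, 21]

[9, 12, 15, 18, 21]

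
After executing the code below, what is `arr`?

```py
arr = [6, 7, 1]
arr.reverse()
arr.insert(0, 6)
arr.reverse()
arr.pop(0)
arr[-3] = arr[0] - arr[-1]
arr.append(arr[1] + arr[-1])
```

reverse → [1, 7, 6]
insert 6 at 0 → [6, 1, 7, 6]
reverse → [6, 7, 1, 6]
pop(0) removes 6 → [7, 1, 6]
arr[-3] = arr[0]-arr[-1] = 7-6 = 1 → [1, 1, 6]
append arr[1]+arr[-1] = 1+6 = 7 → [1, 1, 6, 7]

[1, 1, 6, 7]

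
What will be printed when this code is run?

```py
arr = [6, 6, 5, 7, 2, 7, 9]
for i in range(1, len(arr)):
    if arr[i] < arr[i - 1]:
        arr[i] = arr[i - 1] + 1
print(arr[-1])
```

i=1: 6>=6, unchanged → [6, 6, 5, 7, 2, 7, 9]
i=2: 5<6, arr[2] = 6+1 = 7 → [6, 6, 7, 7, 2, 7, 9]
i=3: 7>=7, unchanged → [6, 6, 7, 7, 2, 7, 9]
i=4: 2<7, arr[4] = 7+1 = 8 → [6, 6, 7, 7, 8, 7, 9]
i=5: 7<8, arr[5] = 8+1 = 9 → [6, 6, 7, 7, 8, 9, 9]
i=6: 9>=9, unchanged → [6, 6, 7, 7, 8, 9, 9]

9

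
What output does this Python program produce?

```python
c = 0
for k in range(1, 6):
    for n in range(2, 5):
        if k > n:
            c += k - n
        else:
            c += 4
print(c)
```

46

k=1,n=2: not 1>2, c = 0+4 = 4
k=1,n=3: not 1>3, c = 4+4 = 8
k=1,n=4: not 1>4, c = 8+4 = 12
k=2,n=2: not 2>2, c = 12+4 = 16
k=2,n=3: not 2>3, c = 16+4 = 20
k=2,n=4: not 2>4, c = 20+4 = 24
k=3,n=2: 3>2, c = 24+1 = 25
k=3,n=3: not 3>3, c = 25+4 = 29
k=3,n=4: not 3>4, c = 29+4 = 33
k=4,n=2: 4>2, c = 33+2 = 35
k=4,n=3: 4>3, c = 35+1 = 36
k=4,n=4: not 4>4, c = 36+4 = 40
k=5,n=2: 5>2, c = 40+3 = 43
k=5,n=3: 5>3, c = 43+2 = 45
k=5,n=4: 5>4, c = 45+1 = 46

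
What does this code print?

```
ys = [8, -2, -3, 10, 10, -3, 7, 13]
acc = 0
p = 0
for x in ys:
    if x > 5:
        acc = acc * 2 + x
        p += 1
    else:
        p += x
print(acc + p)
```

272

x=8: >5, acc = 0*2+8 = 8; p=1
x=-2: not >5; p=-1
x=-3: not >5; p=-4
x=10: >5, acc = 8*2+10 = 26; p=-3
x=10: >5, acc = 26*2+10 = 62; p=-2
x=-3: not >5; p=-5
x=7: >5, acc = 62*2+7 = 131; p=-4
x=13: >5, acc = 131*2+13 = 275; p=-3
acc+p = 275+(-3) = 272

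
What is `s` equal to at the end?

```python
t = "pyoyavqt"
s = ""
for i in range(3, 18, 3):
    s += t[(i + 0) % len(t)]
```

'yqyat'

i=3: add t[3]='y' → 'y'
i=6: add t[6]='q' → 'yq'
i=9: add t[1]='y' → 'yqy'
i=12: add t[4]='a' → 'yqya'
i=15: add t[7]='t' → 'yqyat'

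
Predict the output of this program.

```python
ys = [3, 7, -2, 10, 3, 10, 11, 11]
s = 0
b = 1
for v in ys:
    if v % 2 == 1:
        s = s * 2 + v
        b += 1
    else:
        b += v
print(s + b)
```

173

v=3: odd, s = 0*2+3 = 3; b=2
v=7: odd, s = 3*2+7 = 13; b=3
v=-2: not odd; b=1
v=10: not odd; b=11
v=3: odd, s = 13*2+3 = 29; b=12
v=10: not odd; b=22
v=11: odd, s = 29*2+11 = 69; b=23
v=11: odd, s = 69*2+11 = 149; b=24
s+b = 149+24 = 173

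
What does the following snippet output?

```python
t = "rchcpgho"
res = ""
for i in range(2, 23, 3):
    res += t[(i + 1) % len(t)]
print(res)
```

i=2: add t[3]='c' → 'c'
i=5: add t[6]='h' → 'ch'
i=8: add t[1]='c' → 'chc'
i=11: add t[4]='p' → 'chcp'
i=14: add t[7]='o' → 'chcpo'
i=17: add t[2]='h' → 'chcpoh'
i=20: add t[5]='g' → 'chcpohg'

chcpohg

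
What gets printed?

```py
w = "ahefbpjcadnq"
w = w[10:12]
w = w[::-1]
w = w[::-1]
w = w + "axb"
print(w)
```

nqaxb

slice [10:12] → 'nq'
reverse → 'qn'
reverse → 'nq'
+ 'axb' → 'nqaxb'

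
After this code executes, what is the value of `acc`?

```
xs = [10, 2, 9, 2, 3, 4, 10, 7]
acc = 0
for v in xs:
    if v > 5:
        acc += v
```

36

v=10: >5, acc = 0+10 = 10
v=2: not >5
v=9: >5, acc = 10+9 = 19
v=2: not >5
v=3: not >5
v=4: not >5
v=10: >5, acc = 19+10 = 29
v=7: >5, acc = 29+7 = 36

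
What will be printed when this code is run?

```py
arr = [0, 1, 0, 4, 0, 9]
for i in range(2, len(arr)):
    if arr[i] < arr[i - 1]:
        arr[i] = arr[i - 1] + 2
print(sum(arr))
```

23

i=2: 0<1, arr[2] = 1+2 = 3 → [0, 1, 3, 4, 0, 9]
i=3: 4>=3, unchanged → [0, 1, 3, 4, 0, 9]
i=4: 0<4, arr[4] = 4+2 = 6 → [0, 1, 3, 4, 6, 9]
i=5: 9>=6, unchanged → [0, 1, 3, 4, 6, 9]
sum = 23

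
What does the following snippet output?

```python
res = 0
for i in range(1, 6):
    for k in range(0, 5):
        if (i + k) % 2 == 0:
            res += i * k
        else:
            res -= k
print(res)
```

46

i=1,k=0: odd sum, res = 0-0 = 0
i=1,k=1: even sum, res = 0+1 = 1
i=1,k=2: odd sum, res = 1-2 = -1
i=1,k=3: even sum, res = (-1)+3 = 2
i=1,k=4: odd sum, res = 2-4 = -2
i=2,k=0: even sum, res = (-2)+0 = -2
i=2,k=1: odd sum, res = (-2)-1 = -3
i=2,k=2: even sum, res = (-3)+4 = 1
i=2,k=3: odd sum, res = 1-3 = -2
i=2,k=4: even sum, res = (-2)+8 = 6
i=3,k=0: odd sum, res = 6-0 = 6
i=3,k=1: even sum, res = 6+3 = 9
i=3,k=2: odd sum, res = 9-2 = 7
i=3,k=3: even sum, res = 7+9 = 16
i=3,k=4: odd sum, res = 16-4 = 12
i=4,k=0: even sum, res = 12+0 = 12
i=4,k=1: odd sum, res = 12-1 = 11
i=4,k=2: even sum, res = 11+8 = 19
i=4,k=3: odd sum, res = 19-3 = 16
i=4,k=4: even sum, res = 16+16 = 32
i=5,k=0: odd sum, res = 32-0 = 32
i=5,k=1: even sum, res = 32+5 = 37
i=5,k=2: odd sum, res = 37-2 = 35
i=5,k=3: even sum, res = 35+15 = 50
i=5,k=4: odd sum, res = 50-4 = 46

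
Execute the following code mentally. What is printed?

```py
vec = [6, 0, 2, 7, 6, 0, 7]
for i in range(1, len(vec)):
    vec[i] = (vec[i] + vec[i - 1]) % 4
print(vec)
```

[6, 2, 0, 3, 1, 1, 0]

i=1: vec[1] = (0+6)%4 = 2 → [6, 2, 2, 7, 6, 0, 7]
i=2: vec[2] = (2+2)%4 = 0 → [6, 2, 0, 7, 6, 0, 7]
i=3: vec[3] = (7+0)%4 = 3 → [6, 2, 0, 3, 6, 0, 7]
i=4: vec[4] = (6+3)%4 = 1 → [6, 2, 0, 3, 1, 0, 7]
i=5: vec[5] = (0+1)%4 = 1 → [6, 2, 0, 3, 1, 1, 7]
i=6: vec[6] = (7+1)%4 = 0 → [6, 2, 0, 3, 1, 1, 0]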